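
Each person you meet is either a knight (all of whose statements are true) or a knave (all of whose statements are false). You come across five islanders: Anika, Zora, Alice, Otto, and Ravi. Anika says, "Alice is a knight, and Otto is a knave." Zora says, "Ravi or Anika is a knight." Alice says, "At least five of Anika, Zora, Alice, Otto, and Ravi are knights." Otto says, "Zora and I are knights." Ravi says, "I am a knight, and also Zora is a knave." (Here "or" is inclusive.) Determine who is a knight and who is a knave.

Anika is a knave, Zora is a knave, Alice is a knave, Otto is a knave, and Ravi is a knave.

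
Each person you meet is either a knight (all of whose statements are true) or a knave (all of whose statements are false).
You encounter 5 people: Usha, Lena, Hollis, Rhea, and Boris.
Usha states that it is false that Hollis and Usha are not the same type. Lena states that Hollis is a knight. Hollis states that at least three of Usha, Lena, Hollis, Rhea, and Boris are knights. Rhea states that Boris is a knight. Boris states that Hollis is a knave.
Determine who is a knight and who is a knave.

Usha is a knight, Lena is a knight, Hollis is a knight, Rhea is a knave, and Boris is a knave.

As a knight, Usha's statement "it is false that Hollis and Usha are not the same type" should be True; it is.
Lena (knight): "Hollis is a knight" — True. ✓
Hollis is a knight, and the claim "at least three of Usha, Lena, Hollis, Rhea, and Boris are knights" is indeed True.
Rhea is a knave, and the claim "Boris is a knight" is indeed False.
Boris (knave): "Hollis is a knave" — False. ✓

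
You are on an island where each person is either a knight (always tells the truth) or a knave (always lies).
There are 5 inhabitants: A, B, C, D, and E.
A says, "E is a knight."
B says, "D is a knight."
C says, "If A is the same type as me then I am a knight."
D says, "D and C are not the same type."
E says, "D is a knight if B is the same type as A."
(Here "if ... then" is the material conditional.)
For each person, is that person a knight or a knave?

A is a knave, B is a knave, C is a knave, D is a knave, and E is a knave.

Suppose A is a knight. Then A's statement "E is a knight" would have to be true. Checking the 16 ways to assign the others, none is consistent with every speaker.
(For instance, with B=knave, C=knave, D=knave, E=knave, A's claim "E is a knight" comes out false where it would need to be true.)
So A must be a knave, making "E is a knight" false. Taking A=knave, B=knave, C=knave, D=knave, E=knave, each remaining statement checks out:
  B (knave): "D is a knight" — false. ✓
  C (knave): "if A is the same type as me then I am a knight" — false. ✓
  D (knave): "D and C are not the same type" — false. ✓
  E (knave): "D is a knight if B is the same type as A" — false. ✓
This is the unique consistent assignment.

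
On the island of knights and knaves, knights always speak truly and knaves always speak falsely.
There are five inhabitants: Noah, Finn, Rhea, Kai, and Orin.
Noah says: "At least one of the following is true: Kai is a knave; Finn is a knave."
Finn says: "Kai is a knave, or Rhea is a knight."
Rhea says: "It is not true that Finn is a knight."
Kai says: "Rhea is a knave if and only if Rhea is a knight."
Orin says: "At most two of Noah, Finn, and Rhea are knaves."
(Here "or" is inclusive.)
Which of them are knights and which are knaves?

Noah is a knight; "at least one of the following is true: Kai is a knave; Finn is a knave" is True, as required.
Finn (knight): "Kai is a knave, or Rhea is a knight" — True. ✓
Since Rhea is a knave, "it is not true that Finn is a knight" needs to be False, which holds.
Kai is a knave, and the claim "Rhea is a knave if and only if Rhea is a knight" is indeed False.
Since Orin is a knight, "at most two of Noah, Finn, and Rhea are knaves" needs to be True, which holds.

Noah is a knight, Finn is a knight, Rhea is a knave, Kai is a knave, and Orin is a knight.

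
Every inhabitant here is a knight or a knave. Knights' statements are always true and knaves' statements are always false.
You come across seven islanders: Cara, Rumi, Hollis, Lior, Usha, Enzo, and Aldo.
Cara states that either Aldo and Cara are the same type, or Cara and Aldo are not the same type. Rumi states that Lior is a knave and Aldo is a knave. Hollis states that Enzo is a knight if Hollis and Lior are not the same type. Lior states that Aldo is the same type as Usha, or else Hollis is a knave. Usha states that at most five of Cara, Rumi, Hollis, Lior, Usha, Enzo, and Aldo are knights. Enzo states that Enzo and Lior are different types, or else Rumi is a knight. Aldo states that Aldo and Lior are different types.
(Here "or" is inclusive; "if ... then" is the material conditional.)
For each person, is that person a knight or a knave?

Cara is a knight, Rumi is a knight, Hollis is a knight, Lior is a knave, Usha is a knight, Enzo is a knight, and Aldo is a knave.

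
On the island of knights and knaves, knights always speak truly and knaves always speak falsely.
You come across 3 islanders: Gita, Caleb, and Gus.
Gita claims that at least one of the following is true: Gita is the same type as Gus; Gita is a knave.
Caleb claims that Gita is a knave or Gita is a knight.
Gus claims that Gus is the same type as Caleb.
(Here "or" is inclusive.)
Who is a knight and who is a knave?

Gita is a knight, so "at least one of the following is true: Gita is the same type as Gus; Gita is a knave" must be True — and it is.
Since Caleb is a knight, "Gita is a knave or Gita is a knight" needs to be True, which holds.
Gus is a knight, so "Gus is the same type as Caleb" must be True — and it is.

Knights: Gita, Caleb, and Gus. Knaves: none.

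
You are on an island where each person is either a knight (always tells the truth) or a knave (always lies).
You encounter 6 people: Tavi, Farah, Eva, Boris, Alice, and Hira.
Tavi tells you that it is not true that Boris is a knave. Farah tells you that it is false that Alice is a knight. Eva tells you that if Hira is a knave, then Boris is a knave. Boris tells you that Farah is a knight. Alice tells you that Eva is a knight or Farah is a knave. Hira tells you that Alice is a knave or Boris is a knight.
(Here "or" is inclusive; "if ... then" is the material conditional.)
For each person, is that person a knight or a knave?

Knights: Eva and Alice. Knaves: Tavi, Farah, Boris, and Hira.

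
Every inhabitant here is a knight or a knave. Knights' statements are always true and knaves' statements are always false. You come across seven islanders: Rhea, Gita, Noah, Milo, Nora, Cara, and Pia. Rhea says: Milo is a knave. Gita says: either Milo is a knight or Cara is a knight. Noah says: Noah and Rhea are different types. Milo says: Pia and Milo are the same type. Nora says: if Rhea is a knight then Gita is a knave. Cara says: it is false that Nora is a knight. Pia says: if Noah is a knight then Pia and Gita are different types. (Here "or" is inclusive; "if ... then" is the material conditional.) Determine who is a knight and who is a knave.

Rhea is a knave, Gita is a knight, Noah is a knave, Milo is a knight, Nora is a knight, Cara is a knave, and Pia is a knight.

Rhea is a knave, and the claim "Milo is a knave" is indeed false.
Gita (knight): "either Milo is a knight or Cara is a knight" — True. ✓
Noah (knave): "Noah and Rhea are different types" — false. ✓
Milo is a knight, so "Pia and Milo are the same type" must be True — and it is.
Nora is a knight, so "if Rhea is a knight then Gita is a knave" must be True — and it is.
Cara is a knave; "it is false that Nora is a knight" is false, as required.
As a knight, Pia's statement "if Noah is a knight then Pia and Gita are different types" should be True; it is.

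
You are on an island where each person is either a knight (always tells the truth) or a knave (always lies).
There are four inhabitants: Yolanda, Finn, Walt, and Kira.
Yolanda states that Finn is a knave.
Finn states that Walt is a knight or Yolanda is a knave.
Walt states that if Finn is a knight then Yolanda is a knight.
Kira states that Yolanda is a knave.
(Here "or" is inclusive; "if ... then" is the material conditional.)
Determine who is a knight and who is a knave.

Yolanda is a knave, Finn is a knight, Walt is a knave, and Kira is a knight.

Yolanda is a knave; "Finn is a knave" is false, as required.
Finn is a knight, so "Walt is a knight or Yolanda is a knave" must be true — and it is.
Walt is a knave, and the claim "if Finn is a knight then Yolanda is a knight" is indeed false.
Kira (knight): "Yolanda is a knave" — true. ✓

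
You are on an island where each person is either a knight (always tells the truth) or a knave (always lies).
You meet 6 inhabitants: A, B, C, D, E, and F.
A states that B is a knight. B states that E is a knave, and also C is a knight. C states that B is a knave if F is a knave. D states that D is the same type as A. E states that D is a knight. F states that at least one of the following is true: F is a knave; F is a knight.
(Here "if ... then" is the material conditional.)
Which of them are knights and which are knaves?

Knights: A, B, C, and F. Knaves: D and E.

As a knight, A's statement "B is a knight" should be true; it is.
B is a knight; "E is a knave, and also C is a knight" is true, as required.
C is a knight, so "B is a knave if F is a knave" must be true — and it is.
D is a knave, and the claim "D is the same type as A" is indeed false.
E (knave): "D is a knight" — false. ✓
F (knight): "at least one of the following is true: F is a knave; F is a knight" — true. ✓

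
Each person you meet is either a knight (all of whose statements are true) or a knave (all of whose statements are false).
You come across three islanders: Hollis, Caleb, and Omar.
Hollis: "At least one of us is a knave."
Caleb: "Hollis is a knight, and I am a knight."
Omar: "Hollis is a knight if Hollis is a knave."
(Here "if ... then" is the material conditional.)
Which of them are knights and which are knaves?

Hollis is a knight, Caleb is a knave, and Omar is a knight.

Hollis (knight): "at least one of us is a knave" — true. ✓
As a knave, Caleb's statement "Hollis is a knight, and I am a knight" should be False; it is.
Omar (knight): "Hollis is a knight if Hollis is a knave" — true. ✓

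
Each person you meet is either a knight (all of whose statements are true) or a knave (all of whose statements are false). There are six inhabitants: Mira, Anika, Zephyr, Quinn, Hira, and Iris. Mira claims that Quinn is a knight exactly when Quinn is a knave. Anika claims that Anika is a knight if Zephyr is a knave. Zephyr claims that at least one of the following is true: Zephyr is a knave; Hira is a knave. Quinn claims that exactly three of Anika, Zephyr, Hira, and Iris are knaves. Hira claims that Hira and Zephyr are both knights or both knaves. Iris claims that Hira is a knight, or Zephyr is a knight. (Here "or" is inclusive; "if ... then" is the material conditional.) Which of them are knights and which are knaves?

Mira is a knave, Anika is a knight, Zephyr is a knight, Quinn is a knave, Hira is a knave, and Iris is a knight.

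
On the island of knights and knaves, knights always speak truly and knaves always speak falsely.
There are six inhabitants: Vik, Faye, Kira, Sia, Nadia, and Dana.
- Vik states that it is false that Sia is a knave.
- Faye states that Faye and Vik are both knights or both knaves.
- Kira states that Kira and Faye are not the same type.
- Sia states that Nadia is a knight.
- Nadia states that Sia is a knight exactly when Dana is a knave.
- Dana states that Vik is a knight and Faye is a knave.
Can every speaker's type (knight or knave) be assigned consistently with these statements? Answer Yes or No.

No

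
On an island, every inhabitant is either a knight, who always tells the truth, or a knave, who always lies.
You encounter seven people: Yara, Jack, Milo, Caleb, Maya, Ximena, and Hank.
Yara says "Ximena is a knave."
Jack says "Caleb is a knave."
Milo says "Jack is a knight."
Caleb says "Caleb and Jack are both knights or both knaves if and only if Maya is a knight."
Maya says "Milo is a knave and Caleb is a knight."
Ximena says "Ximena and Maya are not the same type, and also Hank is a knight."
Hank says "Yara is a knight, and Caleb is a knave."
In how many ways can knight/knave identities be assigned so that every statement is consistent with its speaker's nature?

0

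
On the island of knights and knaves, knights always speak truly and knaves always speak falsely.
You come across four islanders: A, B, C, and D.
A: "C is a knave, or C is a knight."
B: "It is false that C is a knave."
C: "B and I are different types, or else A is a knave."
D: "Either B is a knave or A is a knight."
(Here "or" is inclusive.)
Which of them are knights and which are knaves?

A is a knight, B is a knave, C is a knave, and D is a knight.

A is a knight; "C is a knave, or C is a knight" is true, as required.
B is a knave, and the claim "it is false that C is a knave" is indeed False.
As a knave, C's statement "B and I are different types, or else A is a knave" should be False; it is.
As a knight, D's statement "either B is a knave or A is a knight" should be true; it is.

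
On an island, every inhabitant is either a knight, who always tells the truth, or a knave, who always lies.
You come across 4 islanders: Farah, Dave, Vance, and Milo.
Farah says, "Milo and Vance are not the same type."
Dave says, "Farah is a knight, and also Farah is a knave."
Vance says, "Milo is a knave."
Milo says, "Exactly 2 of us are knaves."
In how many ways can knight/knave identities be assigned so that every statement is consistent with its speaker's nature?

1

Consistent assignments:
  Farah=knight, Dave=knave, Vance=knave, Milo=knight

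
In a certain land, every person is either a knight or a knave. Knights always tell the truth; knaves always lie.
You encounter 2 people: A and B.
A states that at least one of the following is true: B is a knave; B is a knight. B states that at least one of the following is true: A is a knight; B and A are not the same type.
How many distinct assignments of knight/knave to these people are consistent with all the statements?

1

Consistent assignments:
  A=knight, B=knight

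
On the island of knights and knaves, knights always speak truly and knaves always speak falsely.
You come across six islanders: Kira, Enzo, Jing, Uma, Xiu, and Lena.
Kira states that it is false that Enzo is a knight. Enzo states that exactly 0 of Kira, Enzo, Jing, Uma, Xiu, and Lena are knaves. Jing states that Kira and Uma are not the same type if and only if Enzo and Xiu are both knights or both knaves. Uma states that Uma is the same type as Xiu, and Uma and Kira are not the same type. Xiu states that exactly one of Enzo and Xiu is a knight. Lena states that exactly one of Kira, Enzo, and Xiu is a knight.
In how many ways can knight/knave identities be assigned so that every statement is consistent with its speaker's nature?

1

Consistent assignments:
  Kira=knight, Enzo=knave, Jing=knave, Uma=knave, Xiu=knight, Lena=knave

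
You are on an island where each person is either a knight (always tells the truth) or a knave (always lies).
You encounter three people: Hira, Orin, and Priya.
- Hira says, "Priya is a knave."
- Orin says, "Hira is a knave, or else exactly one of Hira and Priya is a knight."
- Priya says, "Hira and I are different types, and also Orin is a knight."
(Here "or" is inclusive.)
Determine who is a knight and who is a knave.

Hira is a knave, Orin is a knight, and Priya is a knight.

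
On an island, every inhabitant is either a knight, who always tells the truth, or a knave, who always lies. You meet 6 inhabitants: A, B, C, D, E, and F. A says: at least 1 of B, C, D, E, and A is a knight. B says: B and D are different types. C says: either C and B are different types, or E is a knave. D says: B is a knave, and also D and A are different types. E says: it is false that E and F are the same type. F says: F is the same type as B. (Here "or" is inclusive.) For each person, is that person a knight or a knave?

A is a knight, B is a knight, C is a knight, D is a knave, E is a knave, and F is a knave.

A (knight): "at least 1 of B, C, D, E, and A is a knight" — True. ✓
B is a knight, so "B and D are different types" must be True — and it is.
C is a knight; "either C and B are different types, or E is a knave" is True, as required.
D is a knave, and the claim "B is a knave, and also D and A are different types" is indeed false.
As a knave, E's statement "it is false that E and F are the same type" should be false; it is.
F is a knave, so "F is the same type as B" must be false — and it is.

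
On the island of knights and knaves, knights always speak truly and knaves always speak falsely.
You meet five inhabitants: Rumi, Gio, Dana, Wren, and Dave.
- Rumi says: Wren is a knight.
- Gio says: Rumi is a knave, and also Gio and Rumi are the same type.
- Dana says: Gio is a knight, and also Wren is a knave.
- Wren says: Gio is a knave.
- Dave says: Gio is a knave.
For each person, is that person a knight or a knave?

Rumi is a knight, Gio is a knave, Dana is a knave, Wren is a knight, and Dave is a knight.

Rumi is a knight, so "Wren is a knight" must be true — and it is.
Gio (knave): "Rumi is a knave, and also Gio and Rumi are the same type" — false. ✓
Dana (knave): "Gio is a knight, and also Wren is a knave" — false. ✓
Wren is a knight, so "Gio is a knave" must be true — and it is.
Dave is a knight, and the claim "Gio is a knave" is indeed true.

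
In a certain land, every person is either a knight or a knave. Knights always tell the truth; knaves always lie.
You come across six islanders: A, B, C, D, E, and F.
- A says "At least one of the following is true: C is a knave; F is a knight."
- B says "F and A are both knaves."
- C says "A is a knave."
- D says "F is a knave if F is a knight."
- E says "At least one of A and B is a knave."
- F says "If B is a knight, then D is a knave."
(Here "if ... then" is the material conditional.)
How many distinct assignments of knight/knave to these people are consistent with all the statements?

2

Consistent assignments:
  A=knight, B=knave, C=knave, D=knave, E=knight, F=knight
  A=knave, B=knight, C=knight, D=knight, E=knight, F=knave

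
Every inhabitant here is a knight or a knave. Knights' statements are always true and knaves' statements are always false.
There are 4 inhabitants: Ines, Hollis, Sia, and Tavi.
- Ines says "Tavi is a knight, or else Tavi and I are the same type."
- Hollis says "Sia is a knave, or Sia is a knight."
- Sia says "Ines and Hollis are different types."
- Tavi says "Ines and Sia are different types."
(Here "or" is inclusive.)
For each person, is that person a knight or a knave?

Ines is a knight, Hollis is a knight, Sia is a knave, and Tavi is a knight.

Since Ines is a knight, "Tavi is a knight, or else Tavi and I are the same type" needs to be True, which holds.
Since Hollis is a knight, "Sia is a knave, or Sia is a knight" needs to be True, which holds.
Sia is a knave, so "Ines and Hollis are different types" must be false — and it is.
As a knight, Tavi's statement "Ines and Sia are different types" should be True; it is.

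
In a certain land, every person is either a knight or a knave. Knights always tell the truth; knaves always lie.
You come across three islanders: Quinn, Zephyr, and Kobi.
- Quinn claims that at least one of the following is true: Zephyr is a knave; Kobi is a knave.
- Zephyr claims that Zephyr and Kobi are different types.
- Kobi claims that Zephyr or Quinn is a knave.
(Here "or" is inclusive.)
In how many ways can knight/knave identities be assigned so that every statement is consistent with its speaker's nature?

1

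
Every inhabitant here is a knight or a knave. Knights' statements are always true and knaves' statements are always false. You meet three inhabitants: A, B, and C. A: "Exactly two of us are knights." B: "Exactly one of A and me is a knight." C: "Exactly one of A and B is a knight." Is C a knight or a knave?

Consistent assignments: {A=knave, B=knave, C=knave}
In every consistent assignment, C is a knave.

C is a knave.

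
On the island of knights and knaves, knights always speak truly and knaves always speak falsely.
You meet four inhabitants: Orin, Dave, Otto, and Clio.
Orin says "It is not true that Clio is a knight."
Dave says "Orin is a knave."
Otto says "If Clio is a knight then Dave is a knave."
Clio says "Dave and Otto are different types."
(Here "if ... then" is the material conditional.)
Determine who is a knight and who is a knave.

Orin (knave): "it is not true that Clio is a knight" — false. ✓
Dave (knight): "Orin is a knave" — True. ✓
Otto is a knave; "if Clio is a knight then Dave is a knave" is false, as required.
Clio is a knight, so "Dave and Otto are different types" must be True — and it is.

Orin is a knave, Dave is a knight, Otto is a knave, and Clio is a knight.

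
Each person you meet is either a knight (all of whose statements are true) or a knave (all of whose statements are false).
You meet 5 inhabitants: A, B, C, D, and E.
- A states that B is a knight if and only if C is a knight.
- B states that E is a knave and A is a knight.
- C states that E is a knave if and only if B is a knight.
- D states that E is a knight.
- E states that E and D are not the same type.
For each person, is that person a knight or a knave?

A (knight): "B is a knight if and only if C is a knight" — true. ✓
Since B is a knight, "E is a knave and A is a knight" needs to be true, which holds.
C (knight): "E is a knave if and only if B is a knight" — true. ✓
Since D is a knave, "E is a knight" needs to be False, which holds.
Since E is a knave, "E and D are not the same type" needs to be False, which holds.

A is a knight, B is a knight, C is a knight, D is a knave, and E is a knave.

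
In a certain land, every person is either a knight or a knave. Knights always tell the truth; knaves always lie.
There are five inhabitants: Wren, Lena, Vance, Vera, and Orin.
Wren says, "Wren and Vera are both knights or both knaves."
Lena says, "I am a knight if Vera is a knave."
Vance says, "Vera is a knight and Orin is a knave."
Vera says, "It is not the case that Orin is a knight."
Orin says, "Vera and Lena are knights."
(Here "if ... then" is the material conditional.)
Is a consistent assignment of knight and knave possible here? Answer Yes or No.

No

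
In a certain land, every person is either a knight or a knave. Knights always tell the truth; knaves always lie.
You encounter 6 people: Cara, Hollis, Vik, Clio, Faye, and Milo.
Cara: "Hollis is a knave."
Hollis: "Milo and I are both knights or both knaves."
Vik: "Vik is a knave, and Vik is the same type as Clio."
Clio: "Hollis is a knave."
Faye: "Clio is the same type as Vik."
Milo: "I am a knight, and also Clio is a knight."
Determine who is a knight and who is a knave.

Since Cara is a knight, "Hollis is a knave" needs to be True, which holds.
Since Hollis is a knave, "Milo and I are both knights or both knaves" needs to be False, which holds.
Vik (knave): "Vik is a knave, and Vik is the same type as Clio" — False. ✓
Clio is a knight, and the claim "Hollis is a knave" is indeed True.
Faye is a knave; "Clio is the same type as Vik" is False, as required.
Milo is a knight, so "I am a knight, and also Clio is a knight" must be True — and it is.

Knights: Cara, Clio, and Milo. Knaves: Hollis, Vik, and Faye.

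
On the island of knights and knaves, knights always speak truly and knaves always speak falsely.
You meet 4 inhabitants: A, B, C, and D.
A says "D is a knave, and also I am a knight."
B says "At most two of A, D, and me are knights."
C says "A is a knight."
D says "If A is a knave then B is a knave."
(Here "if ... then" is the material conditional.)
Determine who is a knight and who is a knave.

A is a knave, B is a knight, C is a knave, and D is a knave.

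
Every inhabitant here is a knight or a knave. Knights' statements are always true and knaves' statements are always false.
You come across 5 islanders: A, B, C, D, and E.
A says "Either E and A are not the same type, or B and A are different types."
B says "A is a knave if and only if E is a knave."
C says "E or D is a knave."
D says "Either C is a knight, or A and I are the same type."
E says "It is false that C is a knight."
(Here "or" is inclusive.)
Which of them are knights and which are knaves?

A is a knight, B is a knave, C is a knight, D is a knight, and E is a knave.

A is a knight; "either E and A are not the same type, or B and A are different types" is True, as required.
B is a knave, so "A is a knave if and only if E is a knave" must be False — and it is.
As a knight, C's statement "E or D is a knave" should be True; it is.
D is a knight; "either C is a knight, or A and I are the same type" is True, as required.
E is a knave, so "it is false that C is a knight" must be False — and it is.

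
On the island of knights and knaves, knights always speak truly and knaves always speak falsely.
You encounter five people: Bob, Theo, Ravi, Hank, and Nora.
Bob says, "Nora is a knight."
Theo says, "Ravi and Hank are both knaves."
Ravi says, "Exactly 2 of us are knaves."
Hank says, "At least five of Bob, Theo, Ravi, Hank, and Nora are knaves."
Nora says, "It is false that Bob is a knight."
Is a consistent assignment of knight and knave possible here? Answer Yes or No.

No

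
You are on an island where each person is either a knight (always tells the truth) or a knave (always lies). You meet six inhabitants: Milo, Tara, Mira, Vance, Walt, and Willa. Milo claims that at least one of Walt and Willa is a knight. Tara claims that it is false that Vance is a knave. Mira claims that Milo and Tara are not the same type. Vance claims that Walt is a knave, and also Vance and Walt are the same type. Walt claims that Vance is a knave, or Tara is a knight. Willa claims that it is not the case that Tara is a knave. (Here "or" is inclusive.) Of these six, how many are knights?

The unique consistent assignment is Milo=knight, Tara=knave, Mira=knight, Vance=knave, Walt=knight, Willa=knave.
That has 3 knights.

3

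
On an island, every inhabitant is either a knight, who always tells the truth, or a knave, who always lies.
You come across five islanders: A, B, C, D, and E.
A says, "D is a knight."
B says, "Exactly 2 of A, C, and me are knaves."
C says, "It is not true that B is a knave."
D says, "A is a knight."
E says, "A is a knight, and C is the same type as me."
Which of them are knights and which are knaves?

Suppose A is a knight. Then A's statement "D is a knight" would have to be true. Checking the 16 ways to assign the others, none is consistent with every speaker.
(For instance, with B=knave, C=knave, D=knave, E=knave, A's claim "D is a knight" comes out false where it would need to be true.)
So A must be a knave, making "D is a knight" false. Taking A=knave, B=knave, C=knave, D=knave, E=knave, each remaining statement checks out:
  B (knave): "exactly 2 of A, C, and me are knaves" — false. ✓
  C (knave): "it is not true that B is a knave" — false. ✓
  D (knave): "A is a knight" — false. ✓
  E (knave): "A is a knight, and C is the same type as me" — false. ✓
This is the unique consistent assignment.

A is a knave, B is a knave, C is a knave, D is a knave, and E is a knave.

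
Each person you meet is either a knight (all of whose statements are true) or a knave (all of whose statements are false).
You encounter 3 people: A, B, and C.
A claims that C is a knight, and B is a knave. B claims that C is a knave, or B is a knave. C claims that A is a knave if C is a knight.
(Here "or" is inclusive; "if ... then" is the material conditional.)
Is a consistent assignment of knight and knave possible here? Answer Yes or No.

No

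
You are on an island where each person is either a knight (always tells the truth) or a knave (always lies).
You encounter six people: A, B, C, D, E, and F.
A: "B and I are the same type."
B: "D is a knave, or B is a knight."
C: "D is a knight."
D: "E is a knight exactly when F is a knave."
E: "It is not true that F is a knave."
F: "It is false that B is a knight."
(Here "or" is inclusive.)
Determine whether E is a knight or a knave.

E is a knave.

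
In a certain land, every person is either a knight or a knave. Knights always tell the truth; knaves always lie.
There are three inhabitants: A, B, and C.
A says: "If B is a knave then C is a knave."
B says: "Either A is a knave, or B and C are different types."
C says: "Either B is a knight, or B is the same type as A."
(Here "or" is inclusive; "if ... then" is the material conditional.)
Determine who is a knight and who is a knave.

A is a knight, B is a knave, and C is a knave.

Suppose A is a knave. Then A's statement "if B is a knave then C is a knave" would have to be false. Checking the 4 ways to assign the others, none is consistent with every speaker.
(For instance, with B=knave, C=knave, A's claim "if B is a knave then C is a knave" comes out true where it would need to be false.)
So A must be a knight, making "if B is a knave then C is a knave" true. Taking A=knight, B=knave, C=knave, each remaining statement checks out:
  B (knave): "either A is a knave, or B and C are different types" — false. ✓
  C (knave): "either B is a knight, or B is the same type as A" — false. ✓
This is the unique consistent assignment.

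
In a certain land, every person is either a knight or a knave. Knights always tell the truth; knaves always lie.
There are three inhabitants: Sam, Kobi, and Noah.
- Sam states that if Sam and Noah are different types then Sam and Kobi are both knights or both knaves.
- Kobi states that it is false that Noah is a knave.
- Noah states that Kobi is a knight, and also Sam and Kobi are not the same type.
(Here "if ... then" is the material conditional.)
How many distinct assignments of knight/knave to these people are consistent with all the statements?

Consistent assignments:
  Sam=knave, Kobi=knight, Noah=knight

1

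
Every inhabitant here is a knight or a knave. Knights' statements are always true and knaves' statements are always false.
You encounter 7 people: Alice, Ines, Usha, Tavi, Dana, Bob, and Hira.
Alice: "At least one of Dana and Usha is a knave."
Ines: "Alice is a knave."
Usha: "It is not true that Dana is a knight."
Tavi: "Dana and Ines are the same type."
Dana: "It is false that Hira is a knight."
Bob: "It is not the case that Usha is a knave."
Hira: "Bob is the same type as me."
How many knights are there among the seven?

5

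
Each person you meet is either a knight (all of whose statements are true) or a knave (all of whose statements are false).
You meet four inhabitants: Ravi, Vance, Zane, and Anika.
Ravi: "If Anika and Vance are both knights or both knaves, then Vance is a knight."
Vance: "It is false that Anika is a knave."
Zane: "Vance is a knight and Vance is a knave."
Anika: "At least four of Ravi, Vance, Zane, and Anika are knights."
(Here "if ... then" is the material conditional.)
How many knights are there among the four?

0

The unique consistent assignment is Ravi=knave, Vance=knave, Zane=knave, Anika=knave.
That has 0 knights.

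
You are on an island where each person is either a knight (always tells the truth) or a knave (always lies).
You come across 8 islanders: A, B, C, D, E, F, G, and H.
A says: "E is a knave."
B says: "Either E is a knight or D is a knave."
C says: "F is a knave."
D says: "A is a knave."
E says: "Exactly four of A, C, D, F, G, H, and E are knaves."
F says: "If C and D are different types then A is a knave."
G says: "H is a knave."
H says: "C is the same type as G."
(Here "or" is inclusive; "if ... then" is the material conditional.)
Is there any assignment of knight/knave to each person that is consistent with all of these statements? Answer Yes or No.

No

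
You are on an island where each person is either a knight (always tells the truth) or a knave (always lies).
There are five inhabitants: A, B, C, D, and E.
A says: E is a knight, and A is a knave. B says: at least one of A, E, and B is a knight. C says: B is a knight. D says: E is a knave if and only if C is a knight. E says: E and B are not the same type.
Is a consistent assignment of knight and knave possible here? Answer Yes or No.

Yes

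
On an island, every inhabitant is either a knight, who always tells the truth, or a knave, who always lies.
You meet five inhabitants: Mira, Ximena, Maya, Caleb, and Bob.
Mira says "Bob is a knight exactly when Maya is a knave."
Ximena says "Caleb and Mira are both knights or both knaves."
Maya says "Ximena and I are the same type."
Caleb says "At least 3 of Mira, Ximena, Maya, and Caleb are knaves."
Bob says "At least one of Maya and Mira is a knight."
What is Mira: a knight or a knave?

Mira is a knave.

Consistent assignments: {Mira=knave, Ximena=knight, Maya=knight, Caleb=knave, Bob=knight}
In every consistent assignment, Mira is a knave.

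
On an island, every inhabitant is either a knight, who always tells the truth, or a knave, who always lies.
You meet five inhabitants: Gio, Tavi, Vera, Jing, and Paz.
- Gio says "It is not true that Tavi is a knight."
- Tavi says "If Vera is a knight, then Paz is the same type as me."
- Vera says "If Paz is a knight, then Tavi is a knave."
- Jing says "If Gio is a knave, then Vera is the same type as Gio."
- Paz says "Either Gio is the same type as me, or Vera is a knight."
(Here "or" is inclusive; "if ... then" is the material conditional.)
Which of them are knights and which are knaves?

As a knight, Gio's statement "it is not true that Tavi is a knight" should be True; it is.
Tavi is a knave, and the claim "if Vera is a knight, then Paz is the same type as me" is indeed false.
Vera is a knight, and the claim "if Paz is a knight, then Tavi is a knave" is indeed True.
As a knight, Jing's statement "if Gio is a knave, then Vera is the same type as Gio" should be True; it is.
Paz is a knight; "either Gio is the same type as me, or Vera is a knight" is True, as required.

Gio is a knight, Tavi is a knave, Vera is a knight, Jing is a knight, and Paz is a knight.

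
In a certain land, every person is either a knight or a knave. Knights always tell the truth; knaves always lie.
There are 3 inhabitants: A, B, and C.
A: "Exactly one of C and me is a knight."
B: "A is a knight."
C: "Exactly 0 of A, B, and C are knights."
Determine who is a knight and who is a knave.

A is a knight, B is a knight, and C is a knave.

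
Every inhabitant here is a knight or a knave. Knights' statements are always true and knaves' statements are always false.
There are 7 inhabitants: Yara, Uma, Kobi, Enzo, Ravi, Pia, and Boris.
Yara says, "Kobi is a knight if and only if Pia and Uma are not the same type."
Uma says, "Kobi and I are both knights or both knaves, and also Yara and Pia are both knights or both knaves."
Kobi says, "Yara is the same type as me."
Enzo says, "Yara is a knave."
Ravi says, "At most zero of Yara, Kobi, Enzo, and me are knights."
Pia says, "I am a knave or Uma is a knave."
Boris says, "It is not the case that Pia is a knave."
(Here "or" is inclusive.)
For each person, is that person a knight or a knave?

As a knight, Yara's statement "Kobi is a knight if and only if Pia and Uma are not the same type" should be true; it is.
Uma (knave): "Kobi and I are both knights or both knaves, and also Yara and Pia are both knights or both knaves" — false. ✓
Kobi is a knight, so "Yara is the same type as me" must be true — and it is.
Enzo is a knave, so "Yara is a knave" must be false — and it is.
Since Ravi is a knave, "at most zero of Yara, Kobi, Enzo, and me are knights" needs to be false, which holds.
As a knight, Pia's statement "I am a knave or Uma is a knave" should be true; it is.
Since Boris is a knight, "it is not the case that Pia is a knave" needs to be true, which holds.

Yara is a knight, Uma is a knave, Kobi is a knight, Enzo is a knave, Ravi is a knave, Pia is a knight, and Boris is a knight.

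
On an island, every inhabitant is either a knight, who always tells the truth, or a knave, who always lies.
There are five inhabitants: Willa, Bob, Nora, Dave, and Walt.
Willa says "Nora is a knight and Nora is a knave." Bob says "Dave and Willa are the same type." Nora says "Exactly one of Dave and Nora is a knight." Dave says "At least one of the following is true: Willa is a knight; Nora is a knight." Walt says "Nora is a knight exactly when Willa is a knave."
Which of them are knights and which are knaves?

Willa is a knave, Bob is a knight, Nora is a knave, Dave is a knave, and Walt is a knave.

Willa is a knave; "Nora is a knight and Nora is a knave" is False, as required.
As a knight, Bob's statement "Dave and Willa are the same type" should be True; it is.
Nora is a knave, and the claim "exactly one of Dave and Nora is a knight" is indeed False.
Dave is a knave; "at least one of the following is true: Willa is a knight; Nora is a knight" is False, as required.
Walt is a knave; "Nora is a knight exactly when Willa is a knave" is False, as required.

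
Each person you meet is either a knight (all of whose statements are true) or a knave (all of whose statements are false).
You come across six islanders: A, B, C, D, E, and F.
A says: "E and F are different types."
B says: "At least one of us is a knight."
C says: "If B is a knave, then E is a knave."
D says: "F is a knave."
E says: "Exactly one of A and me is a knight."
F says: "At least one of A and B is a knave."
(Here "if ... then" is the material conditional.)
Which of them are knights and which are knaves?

A is a knave, B is a knight, C is a knight, D is a knave, E is a knight, and F is a knight.

A is a knave; "E and F are different types" is false, as required.
B is a knight, so "at least one of us is a knight" must be True — and it is.
C (knight): "if B is a knave, then E is a knave" — True. ✓
As a knave, D's statement "F is a knave" should be false; it is.
E is a knight, so "exactly one of A and me is a knight" must be True — and it is.
F (knight): "at least one of A and B is a knave" — True. ✓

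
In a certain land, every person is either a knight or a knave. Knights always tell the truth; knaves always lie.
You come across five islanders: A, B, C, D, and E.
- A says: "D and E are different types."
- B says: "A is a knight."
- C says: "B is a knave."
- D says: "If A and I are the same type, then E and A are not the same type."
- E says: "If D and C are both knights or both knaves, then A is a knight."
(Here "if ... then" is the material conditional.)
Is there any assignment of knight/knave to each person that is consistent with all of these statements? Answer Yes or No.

No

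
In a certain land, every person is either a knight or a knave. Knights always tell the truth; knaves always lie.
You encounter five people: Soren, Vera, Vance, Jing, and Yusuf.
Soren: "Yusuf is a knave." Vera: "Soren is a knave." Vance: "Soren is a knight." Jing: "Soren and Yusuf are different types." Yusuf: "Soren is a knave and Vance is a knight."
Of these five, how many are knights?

The unique consistent assignment is Soren=knight, Vera=knave, Vance=knight, Jing=knight, Yusuf=knave.
That has 3 knights.

3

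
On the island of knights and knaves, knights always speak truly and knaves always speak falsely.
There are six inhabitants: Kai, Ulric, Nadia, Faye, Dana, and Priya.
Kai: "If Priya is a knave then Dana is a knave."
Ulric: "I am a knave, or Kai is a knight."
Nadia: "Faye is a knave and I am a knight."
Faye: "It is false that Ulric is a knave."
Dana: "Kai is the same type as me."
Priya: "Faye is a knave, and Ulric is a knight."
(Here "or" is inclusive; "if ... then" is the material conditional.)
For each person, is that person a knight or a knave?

Kai is a knight, Ulric is a knight, Nadia is a knave, Faye is a knight, Dana is a knave, and Priya is a knave.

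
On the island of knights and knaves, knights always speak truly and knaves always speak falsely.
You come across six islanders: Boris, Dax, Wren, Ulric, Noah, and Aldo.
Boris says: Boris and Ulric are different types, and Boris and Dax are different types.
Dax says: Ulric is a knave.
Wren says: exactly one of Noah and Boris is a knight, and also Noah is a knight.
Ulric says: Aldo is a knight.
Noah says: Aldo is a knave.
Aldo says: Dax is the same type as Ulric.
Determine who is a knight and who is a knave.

Boris is a knave, Dax is a knight, Wren is a knight, Ulric is a knave, Noah is a knight, and Aldo is a knave.

Since Boris is a knave, "Boris and Ulric are different types, and Boris and Dax are different types" needs to be false, which holds.
Dax (knight): "Ulric is a knave" — true. ✓
Wren is a knight, so "exactly one of Noah and Boris is a knight, and also Noah is a knight" must be true — and it is.
Since Ulric is a knave, "Aldo is a knight" needs to be false, which holds.
Noah (knight): "Aldo is a knave" — true. ✓
As a knave, Aldo's statement "Dax is the same type as Ulric" should be false; it is.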